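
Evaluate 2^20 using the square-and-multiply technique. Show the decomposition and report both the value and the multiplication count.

Computing 2^20 by squaring (build up from 2^1; each line after the first costs one multiplication):

2^1 = 2
2^2 = (2^1)^2 = 2^2 = 4
2^4 = (2^2)^2 = 4^2 = 16
2^5 = 2 * 2^4 = 2 * 16 = 32
2^10 = (2^5)^2 = 32^2 = 1024
2^20 = (2^10)^2 = 1024^2 = 1048576

Result: 1048576
Multiplications needed: 5 (5 lines after 2^1)

2^20 = 1048576. Using exponentiation by squaring, this requires 5 multiplications. The key idea: if the exponent is even, square the half-power; if odd, multiply by the base once.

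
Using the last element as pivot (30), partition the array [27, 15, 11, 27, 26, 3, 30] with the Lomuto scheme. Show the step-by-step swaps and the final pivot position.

Lomuto partition with pivot = 30:

Initial array: [27, 15, 11, 27, 26, 3, 30]

arr[0]=27 <= 30: swap with position 0, array becomes [27, 15, 11, 27, 26, 3, 30]
arr[1]=15 <= 30: swap with position 1, array becomes [27, 15, 11, 27, 26, 3, 30]
arr[2]=11 <= 30: swap with position 2, array becomes [27, 15, 11, 27, 26, 3, 30]
arr[3]=27 <= 30: swap with position 3, array becomes [27, 15, 11, 27, 26, 3, 30]
arr[4]=26 <= 30: swap with position 4, array becomes [27, 15, 11, 27, 26, 3, 30]
arr[5]=3 <= 30: swap with position 5, array becomes [27, 15, 11, 27, 26, 3, 30]

Place pivot at position 6: [27, 15, 11, 27, 26, 3, 30]
Pivot position: 6

After partitioning with pivot 30, the array becomes [27, 15, 11, 27, 26, 3, 30]. The pivot is placed at index 6. All elements to the left of the pivot are <= 30, and all elements to the right are > 30.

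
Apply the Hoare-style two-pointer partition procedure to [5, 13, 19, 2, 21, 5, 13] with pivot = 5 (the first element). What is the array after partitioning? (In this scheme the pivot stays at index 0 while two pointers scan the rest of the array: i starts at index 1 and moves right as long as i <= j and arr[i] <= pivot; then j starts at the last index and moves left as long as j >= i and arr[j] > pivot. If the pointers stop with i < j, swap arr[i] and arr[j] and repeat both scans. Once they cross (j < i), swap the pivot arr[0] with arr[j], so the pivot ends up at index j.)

Hoare-style two-pointer partition with pivot = 5:

Initial array: [5, 13, 19, 2, 21, 5, 13]

Pointers start at i = 1, j = 6.
i stops at index 1 (arr[1]=13 > 5), j stops at index 5 (arr[5]=5 <= 5): swap arr[1] and arr[5], array becomes [5, 5, 19, 2, 21, 13, 13]
i stops at index 2 (arr[2]=19 > 5), j stops at index 3 (arr[3]=2 <= 5): swap arr[2] and arr[3], array becomes [5, 5, 2, 19, 21, 13, 13]
i ends at 3, j ends at 2: the pointers have crossed (j < i), so scanning stops.

Swap pivot arr[0] with arr[2] to place pivot at position 2: [2, 5, 5, 19, 21, 13, 13]
Pivot position: 2

After partitioning with pivot 5, the array becomes [2, 5, 5, 19, 21, 13, 13]. The pivot is placed at index 2. All elements to the left of the pivot are <= 5, and all elements to the right are > 5.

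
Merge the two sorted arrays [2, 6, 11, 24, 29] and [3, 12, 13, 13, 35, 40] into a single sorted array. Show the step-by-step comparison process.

Merging process:

Compare 2 vs 3: take 2 from left. Merged: [2]
Compare 6 vs 3: take 3 from right. Merged: [2, 3]
Compare 6 vs 12: take 6 from left. Merged: [2, 3, 6]
Compare 11 vs 12: take 11 from left. Merged: [2, 3, 6, 11]
Compare 24 vs 12: take 12 from right. Merged: [2, 3, 6, 11, 12]
Compare 24 vs 13: take 13 from right. Merged: [2, 3, 6, 11, 12, 13]
Compare 24 vs 13: take 13 from right. Merged: [2, 3, 6, 11, 12, 13, 13]
Compare 24 vs 35: take 24 from left. Merged: [2, 3, 6, 11, 12, 13, 13, 24]
Compare 29 vs 35: take 29 from left. Merged: [2, 3, 6, 11, 12, 13, 13, 24, 29]
Append remaining from right: [35, 40]. Merged: [2, 3, 6, 11, 12, 13, 13, 24, 29, 35, 40]

Final merged array: [2, 3, 6, 11, 12, 13, 13, 24, 29, 35, 40]
Total comparisons: 9

The merged array is [2, 3, 6, 11, 12, 13, 13, 24, 29, 35, 40], requiring 9 comparisons. The merge step runs in O(n) time where n is the total number of elements.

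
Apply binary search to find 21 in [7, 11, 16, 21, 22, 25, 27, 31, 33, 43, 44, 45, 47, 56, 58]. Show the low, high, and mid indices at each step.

Binary search for 21 in [7, 11, 16, 21, 22, 25, 27, 31, 33, 43, 44, 45, 47, 56, 58]:

lo=0, hi=14, mid=7, arr[mid]=31 -> 31 > 21, search left half
lo=0, hi=6, mid=3, arr[mid]=21 -> Found target at index 3!

Binary search finds 21 at index 3 after 2 comparisons. The search repeatedly halves the search space by comparing with the middle element.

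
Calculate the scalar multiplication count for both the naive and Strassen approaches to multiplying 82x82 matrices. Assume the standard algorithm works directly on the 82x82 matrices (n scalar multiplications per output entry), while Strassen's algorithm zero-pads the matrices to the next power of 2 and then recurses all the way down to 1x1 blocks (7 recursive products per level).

Matrix multiplication for 82x82 matrices:

Strassen's algorithm requires power-of-2 dimensions. Pad 82x82 to 128x128 (next power of 2).

Standard algorithm: 82^3 = 551368 multiplications
Strassen's algorithm: 7^(log2(128)) = 7^7 = 823543 multiplications
Difference: 551368 - 823543 = -272175 (Strassen uses MORE here due to padding overhead — for small or just-over-power-of-2 n, padding can outweigh the per-level savings)

Standard: 551368 multiplications (82^3). Strassen: 823543 multiplications (7^7, after padding to 128x128). Strassen reduces 8 recursive multiplications to 7 at each level.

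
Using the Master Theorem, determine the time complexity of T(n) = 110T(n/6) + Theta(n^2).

Master Theorem for T(n) = 110T(n/6) + O(n^2):

a = 110, b = 6, c = 2
log_b(a) = log_6(110) = 2.6234

Case 1: c = 2 < log_6(110) = 2.6234
T(n) = O(n^(log_6 110))

For T(n) = 110T(n/6) + O(n^2): log_6(110) = 2.6234. This is Case 1 of the Master Theorem (c < log_b(a), work dominated by leaves), giving O(n^(log_6 110)).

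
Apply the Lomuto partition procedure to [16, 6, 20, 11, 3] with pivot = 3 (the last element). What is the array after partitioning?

Lomuto partition with pivot = 3:

Initial array: [16, 6, 20, 11, 3]

arr[0]=16 > 3: no swap
arr[1]=6 > 3: no swap
arr[2]=20 > 3: no swap
arr[3]=11 > 3: no swap

Place pivot at position 0: [3, 6, 20, 11, 16]
Pivot position: 0

After partitioning with pivot 3, the array becomes [3, 6, 20, 11, 16]. The pivot is placed at index 0. All elements to the left of the pivot are <= 3, and all elements to the right are > 3.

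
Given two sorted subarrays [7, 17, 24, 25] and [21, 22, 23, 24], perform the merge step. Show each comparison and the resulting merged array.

Merging process:

Compare 7 vs 21: take 7 from left. Merged: [7]
Compare 17 vs 21: take 17 from left. Merged: [7, 17]
Compare 24 vs 21: take 21 from right. Merged: [7, 17, 21]
Compare 24 vs 22: take 22 from right. Merged: [7, 17, 21, 22]
Compare 24 vs 23: take 23 from right. Merged: [7, 17, 21, 22, 23]
Compare 24 vs 24: take 24 from left. Merged: [7, 17, 21, 22, 23, 24]
Compare 25 vs 24: take 24 from right. Merged: [7, 17, 21, 22, 23, 24, 24]
Append remaining from left: [25]. Merged: [7, 17, 21, 22, 23, 24, 24, 25]

Final merged array: [7, 17, 21, 22, 23, 24, 24, 25]
Total comparisons: 7

The merged array is [7, 17, 21, 22, 23, 24, 24, 25], requiring 7 comparisons. The merge step runs in O(n) time where n is the total number of elements.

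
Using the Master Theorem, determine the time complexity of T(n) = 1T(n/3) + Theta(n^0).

Master Theorem for T(n) = 1T(n/3) + O(n^0):

a = 1, b = 3, c = 0
log_b(a) = log_3(1) = 0.0000

Case 2: c = 0 = log_3(1) = 0.0000
T(n) = O(n^0 log n) = O(log n)

For T(n) = 1T(n/3) + O(n^0): log_3(1) = 0.0000. This is Case 2 of the Master Theorem (c = log_b(a), equal work at all levels), giving O(log n).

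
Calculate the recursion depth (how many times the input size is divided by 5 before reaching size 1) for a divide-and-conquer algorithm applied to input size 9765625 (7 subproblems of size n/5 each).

For divide and conquer with division factor 5:

Problem sizes at each level:
Level 0: 9765625
Level 1: 1953125
Level 2: 390625
Level 3: 78125
Level 4: 15625
Level 5: 3125
Level 6: 625
Level 7: 125
Level 8: 25
Level 9: 5
Level 10: 1

The root is level 0 and the size-1 base case is level 10 (the tree spans levels 0 through 10, i.e. 11 levels counting the root), so the depth is the number of divisions: log_5(9765625) = 10

The recursion tree depth is log_5(9765625) = 10. At each level, the problem size is divided by 5, so it takes 10 divisions to reduce to a base case of size 1. The algorithm makes 7 recursive calls at each level.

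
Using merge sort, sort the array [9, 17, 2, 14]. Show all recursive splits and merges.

Merge sort trace:

Split: [9, 17, 2, 14] -> [9, 17] and [2, 14]
  Split: [9, 17] -> [9] and [17]
  Merge: [9] + [17] -> [9, 17]
  Split: [2, 14] -> [2] and [14]
  Merge: [2] + [14] -> [2, 14]
Merge: [9, 17] + [2, 14] -> [2, 9, 14, 17]

Final sorted array: [2, 9, 14, 17]

The merge sort proceeds by recursively splitting the array and merging sorted halves.
After all merges, the sorted array is [2, 9, 14, 17].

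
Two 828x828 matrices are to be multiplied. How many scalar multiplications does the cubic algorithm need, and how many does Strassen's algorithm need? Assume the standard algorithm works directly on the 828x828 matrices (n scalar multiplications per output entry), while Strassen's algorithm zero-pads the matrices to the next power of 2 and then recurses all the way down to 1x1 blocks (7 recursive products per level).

Matrix multiplication for 828x828 matrices:

Strassen's algorithm requires power-of-2 dimensions. Pad 828x828 to 1024x1024 (next power of 2).

Standard algorithm: 828^3 = 567663552 multiplications
Strassen's algorithm: 7^(log2(1024)) = 7^10 = 282475249 multiplications
Savings: 567663552 - 282475249 = 285188303 multiplications

Standard: 567663552 multiplications (828^3). Strassen: 282475249 multiplications (7^10, after padding to 1024x1024). Strassen reduces 8 recursive multiplications to 7 at each level.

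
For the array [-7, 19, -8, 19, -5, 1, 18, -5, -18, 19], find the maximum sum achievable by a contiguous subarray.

Using Kadane's algorithm on [-7, 19, -8, 19, -5, 1, 18, -5, -18, 19]:

Scanning through the array:
Position 1 (value 19): max_ending_here = 19, max_so_far = 19
Position 2 (value -8): max_ending_here = 11, max_so_far = 19
Position 3 (value 19): max_ending_here = 30, max_so_far = 30
Position 4 (value -5): max_ending_here = 25, max_so_far = 30
Position 5 (value 1): max_ending_here = 26, max_so_far = 30
Position 6 (value 18): max_ending_here = 44, max_so_far = 44
Position 7 (value -5): max_ending_here = 39, max_so_far = 44
Position 8 (value -18): max_ending_here = 21, max_so_far = 44
Position 9 (value 19): max_ending_here = 40, max_so_far = 44

Maximum subarray: [19, -8, 19, -5, 1, 18]
Maximum sum: 44

The maximum subarray is [19, -8, 19, -5, 1, 18] with sum 44. This subarray runs from index 1 to index 6.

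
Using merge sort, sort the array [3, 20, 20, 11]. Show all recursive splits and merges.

Merge sort trace:

Split: [3, 20, 20, 11] -> [3, 20] and [20, 11]
  Split: [3, 20] -> [3] and [20]
  Merge: [3] + [20] -> [3, 20]
  Split: [20, 11] -> [20] and [11]
  Merge: [20] + [11] -> [11, 20]
Merge: [3, 20] + [11, 20] -> [3, 11, 20, 20]

Final sorted array: [3, 11, 20, 20]

The merge sort proceeds by recursively splitting the array and merging sorted halves.
After all merges, the sorted array is [3, 11, 20, 20].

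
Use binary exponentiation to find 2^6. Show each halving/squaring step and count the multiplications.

Computing 2^6 by squaring (build up from 2^1; each line after the first costs one multiplication):

2^1 = 2
2^2 = (2^1)^2 = 2^2 = 4
2^3 = 2 * 2^2 = 2 * 4 = 8
2^6 = (2^3)^2 = 8^2 = 64

Result: 64
Multiplications needed: 3 (3 lines after 2^1)

2^6 = 64. Using exponentiation by squaring, this requires 3 multiplications. The key idea: if the exponent is even, square the half-power; if odd, multiply by the base once.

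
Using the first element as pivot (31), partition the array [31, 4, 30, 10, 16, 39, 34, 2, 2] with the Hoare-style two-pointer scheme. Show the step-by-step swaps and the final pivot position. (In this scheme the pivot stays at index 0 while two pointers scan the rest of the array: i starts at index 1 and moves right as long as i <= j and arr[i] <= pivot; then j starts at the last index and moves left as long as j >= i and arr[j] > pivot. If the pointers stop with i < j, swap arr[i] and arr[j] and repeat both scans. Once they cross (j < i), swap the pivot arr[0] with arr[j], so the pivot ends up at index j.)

Hoare-style two-pointer partition with pivot = 31:

Initial array: [31, 4, 30, 10, 16, 39, 34, 2, 2]

Pointers start at i = 1, j = 8.
i stops at index 5 (arr[5]=39 > 31), j stops at index 8 (arr[8]=2 <= 31): swap arr[5] and arr[8], array becomes [31, 4, 30, 10, 16, 2, 34, 2, 39]
i stops at index 6 (arr[6]=34 > 31), j stops at index 7 (arr[7]=2 <= 31): swap arr[6] and arr[7], array becomes [31, 4, 30, 10, 16, 2, 2, 34, 39]
i ends at 7, j ends at 6: the pointers have crossed (j < i), so scanning stops.

Swap pivot arr[0] with arr[6] to place pivot at position 6: [2, 4, 30, 10, 16, 2, 31, 34, 39]
Pivot position: 6

After partitioning with pivot 31, the array becomes [2, 4, 30, 10, 16, 2, 31, 34, 39]. The pivot is placed at index 6. All elements to the left of the pivot are <= 31, and all elements to the right are > 31.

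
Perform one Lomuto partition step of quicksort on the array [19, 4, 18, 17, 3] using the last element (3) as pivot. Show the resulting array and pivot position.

Lomuto partition with pivot = 3:

Initial array: [19, 4, 18, 17, 3]

arr[0]=19 > 3: no swap
arr[1]=4 > 3: no swap
arr[2]=18 > 3: no swap
arr[3]=17 > 3: no swap

Place pivot at position 0: [3, 4, 18, 17, 19]
Pivot position: 0

After partitioning with pivot 3, the array becomes [3, 4, 18, 17, 19]. The pivot is placed at index 0. All elements to the left of the pivot are <= 3, and all elements to the right are > 3.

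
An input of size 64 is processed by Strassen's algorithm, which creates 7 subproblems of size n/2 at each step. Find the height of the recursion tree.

For divide and conquer with division factor 2:

Problem sizes at each level:
Level 0: 64
Level 1: 32
Level 2: 16
Level 3: 8
Level 4: 4
Level 5: 2
Level 6: 1

The root is level 0 and the size-1 base case is level 6 (the tree spans levels 0 through 6, i.e. 7 levels counting the root), so the depth is the number of divisions: log_2(64) = 6

The recursion tree depth is log_2(64) = 6. At each level, the problem size is divided by 2, so it takes 6 divisions to reduce to a base case of size 1. The algorithm makes 7 recursive calls at each level.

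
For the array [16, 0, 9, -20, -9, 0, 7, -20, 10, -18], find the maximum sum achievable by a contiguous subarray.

Using Kadane's algorithm on [16, 0, 9, -20, -9, 0, 7, -20, 10, -18]:

Scanning through the array:
Position 1 (value 0): max_ending_here = 16, max_so_far = 16
Position 2 (value 9): max_ending_here = 25, max_so_far = 25
Position 3 (value -20): max_ending_here = 5, max_so_far = 25
Position 4 (value -9): max_ending_here = -4, max_so_far = 25
Position 5 (value 0): max_ending_here = 0, max_so_far = 25
Position 6 (value 7): max_ending_here = 7, max_so_far = 25
Position 7 (value -20): max_ending_here = -13, max_so_far = 25
Position 8 (value 10): max_ending_here = 10, max_so_far = 25
Position 9 (value -18): max_ending_here = -8, max_so_far = 25

Maximum subarray: [16, 0, 9]
Maximum sum: 25

The maximum subarray is [16, 0, 9] with sum 25. This subarray runs from index 0 to index 2.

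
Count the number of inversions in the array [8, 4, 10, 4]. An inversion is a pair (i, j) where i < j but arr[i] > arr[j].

Finding inversions in [8, 4, 10, 4]:

(0, 1): arr[0]=8 > arr[1]=4
(0, 3): arr[0]=8 > arr[3]=4
(2, 3): arr[2]=10 > arr[3]=4

Total inversions: 3

The array has 3 inversion(s): (0,1), (0,3), (2,3). Each pair (i,j) satisfies i < j and arr[i] > arr[j].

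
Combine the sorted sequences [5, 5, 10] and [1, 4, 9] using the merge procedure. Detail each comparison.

Merging process:

Compare 5 vs 1: take 1 from right. Merged: [1]
Compare 5 vs 4: take 4 from right. Merged: [1, 4]
Compare 5 vs 9: take 5 from left. Merged: [1, 4, 5]
Compare 5 vs 9: take 5 from left. Merged: [1, 4, 5, 5]
Compare 10 vs 9: take 9 from right. Merged: [1, 4, 5, 5, 9]
Append remaining from left: [10]. Merged: [1, 4, 5, 5, 9, 10]

Final merged array: [1, 4, 5, 5, 9, 10]
Total comparisons: 5

The merged array is [1, 4, 5, 5, 9, 10], requiring 5 comparisons. The merge step runs in O(n) time where n is the total number of elements.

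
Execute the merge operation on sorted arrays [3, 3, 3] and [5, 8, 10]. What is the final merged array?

Merging process:

Compare 3 vs 5: take 3 from left. Merged: [3]
Compare 3 vs 5: take 3 from left. Merged: [3, 3]
Compare 3 vs 5: take 3 from left. Merged: [3, 3, 3]
Append remaining from right: [5, 8, 10]. Merged: [3, 3, 3, 5, 8, 10]

Final merged array: [3, 3, 3, 5, 8, 10]
Total comparisons: 3

The merged array is [3, 3, 3, 5, 8, 10], requiring 3 comparisons. The merge step runs in O(n) time where n is the total number of elements.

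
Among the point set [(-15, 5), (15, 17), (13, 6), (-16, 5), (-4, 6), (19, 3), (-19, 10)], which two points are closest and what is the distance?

Computing all pairwise distances among 7 points:

d((-15, 5), (15, 17)) = 32.311
d((-15, 5), (13, 6)) = 28.0179
d((-15, 5), (-16, 5)) = 1.0 <-- minimum
d((-15, 5), (-4, 6)) = 11.0454
d((-15, 5), (19, 3)) = 34.0588
d((-15, 5), (-19, 10)) = 6.4031
d((15, 17), (13, 6)) = 11.1803
d((15, 17), (-16, 5)) = 33.2415
d((15, 17), (-4, 6)) = 21.9545
d((15, 17), (19, 3)) = 14.5602
d((15, 17), (-19, 10)) = 34.7131
d((13, 6), (-16, 5)) = 29.0172
d((13, 6), (-4, 6)) = 17.0
d((13, 6), (19, 3)) = 6.7082
d((13, 6), (-19, 10)) = 32.249
d((-16, 5), (-4, 6)) = 12.0416
d((-16, 5), (19, 3)) = 35.0571
d((-16, 5), (-19, 10)) = 5.831
d((-4, 6), (19, 3)) = 23.1948
d((-4, 6), (-19, 10)) = 15.5242
d((19, 3), (-19, 10)) = 38.6394

Closest pair: (-15, 5) and (-16, 5) with distance 1.0

The closest pair is (-15, 5) and (-16, 5) with Euclidean distance 1.0. For 7 points, brute-force pairwise comparison is shown above. For large n, the divide-and-conquer algorithm (sort by x, recurse on halves, check the dividing strip) achieves O(n log n).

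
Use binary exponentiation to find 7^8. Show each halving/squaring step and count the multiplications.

Computing 7^8 by squaring (build up from 7^1; each line after the first costs one multiplication):

7^1 = 7
7^2 = (7^1)^2 = 7^2 = 49
7^4 = (7^2)^2 = 49^2 = 2401
7^8 = (7^4)^2 = 2401^2 = 5764801

Result: 5764801
Multiplications needed: 3 (3 lines after 7^1)

7^8 = 5764801. Using exponentiation by squaring, this requires 3 multiplications. The key idea: if the exponent is even, square the half-power; if odd, multiply by the base once.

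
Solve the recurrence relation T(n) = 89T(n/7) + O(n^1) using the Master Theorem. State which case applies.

Master Theorem for T(n) = 89T(n/7) + O(n^1):

a = 89, b = 7, c = 1
log_b(a) = log_7(89) = 2.3067

Case 1: c = 1 < log_7(89) = 2.3067
T(n) = O(n^(log_7 89))

For T(n) = 89T(n/7) + O(n^1): log_7(89) = 2.3067. This is Case 1 of the Master Theorem (c < log_b(a), work dominated by leaves), giving O(n^(log_7 89)).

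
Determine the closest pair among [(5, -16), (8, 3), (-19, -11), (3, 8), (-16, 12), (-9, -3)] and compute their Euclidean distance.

Computing all pairwise distances among 6 points:

d((5, -16), (8, 3)) = 19.2354
d((5, -16), (-19, -11)) = 24.5153
d((5, -16), (3, 8)) = 24.0832
d((5, -16), (-16, 12)) = 35.0
d((5, -16), (-9, -3)) = 19.105
d((8, 3), (-19, -11)) = 30.4138
d((8, 3), (3, 8)) = 7.0711 <-- minimum
d((8, 3), (-16, 12)) = 25.632
d((8, 3), (-9, -3)) = 18.0278
d((-19, -11), (3, 8)) = 29.0689
d((-19, -11), (-16, 12)) = 23.1948
d((-19, -11), (-9, -3)) = 12.8062
d((3, 8), (-16, 12)) = 19.4165
d((3, 8), (-9, -3)) = 16.2788
d((-16, 12), (-9, -3)) = 16.5529

Closest pair: (8, 3) and (3, 8) with distance 7.0711

The closest pair is (8, 3) and (3, 8) with Euclidean distance 7.0711. For 6 points, brute-force pairwise comparison is shown above. For large n, the divide-and-conquer algorithm (sort by x, recurse on halves, check the dividing strip) achieves O(n log n).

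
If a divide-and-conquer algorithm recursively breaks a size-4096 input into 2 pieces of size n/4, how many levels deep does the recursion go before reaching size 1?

For divide and conquer with division factor 4:

Problem sizes at each level:
Level 0: 4096
Level 1: 1024
Level 2: 256
Level 3: 64
Level 4: 16
Level 5: 4
Level 6: 1

The root is level 0 and the size-1 base case is level 6 (the tree spans levels 0 through 6, i.e. 7 levels counting the root), so the depth is the number of divisions: log_4(4096) = 6

The recursion tree depth is log_4(4096) = 6. At each level, the problem size is divided by 4, so it takes 6 divisions to reduce to a base case of size 1. The algorithm makes 2 recursive calls at each level.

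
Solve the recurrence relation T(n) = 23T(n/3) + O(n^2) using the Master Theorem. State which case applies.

Master Theorem for T(n) = 23T(n/3) + O(n^2):

a = 23, b = 3, c = 2
log_b(a) = log_3(23) = 2.8540

Case 1: c = 2 < log_3(23) = 2.8540
T(n) = O(n^(log_3 23))

For T(n) = 23T(n/3) + O(n^2): log_3(23) = 2.8540. This is Case 1 of the Master Theorem (c < log_b(a), work dominated by leaves), giving O(n^(log_3 23)).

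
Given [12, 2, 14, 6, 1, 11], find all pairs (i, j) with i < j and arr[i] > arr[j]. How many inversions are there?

Finding inversions in [12, 2, 14, 6, 1, 11]:

(0, 1): arr[0]=12 > arr[1]=2
(0, 3): arr[0]=12 > arr[3]=6
(0, 4): arr[0]=12 > arr[4]=1
(0, 5): arr[0]=12 > arr[5]=11
(1, 4): arr[1]=2 > arr[4]=1
(2, 3): arr[2]=14 > arr[3]=6
(2, 4): arr[2]=14 > arr[4]=1
(2, 5): arr[2]=14 > arr[5]=11
(3, 4): arr[3]=6 > arr[4]=1

Total inversions: 9

The array has 9 inversion(s): (0,1), (0,3), (0,4), (0,5), (1,4), (2,3), (2,4), (2,5), (3,4). Each pair (i,j) satisfies i < j and arr[i] > arr[j].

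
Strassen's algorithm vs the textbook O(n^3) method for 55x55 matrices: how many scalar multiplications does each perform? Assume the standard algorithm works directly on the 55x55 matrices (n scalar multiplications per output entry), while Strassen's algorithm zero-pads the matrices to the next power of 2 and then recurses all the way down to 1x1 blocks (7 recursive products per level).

Matrix multiplication for 55x55 matrices:

Strassen's algorithm requires power-of-2 dimensions. Pad 55x55 to 64x64 (next power of 2).

Standard algorithm: 55^3 = 166375 multiplications
Strassen's algorithm: 7^(log2(64)) = 7^6 = 117649 multiplications
Savings: 166375 - 117649 = 48726 multiplications

Standard: 166375 multiplications (55^3). Strassen: 117649 multiplications (7^6, after padding to 64x64). Strassen reduces 8 recursive multiplications to 7 at each level.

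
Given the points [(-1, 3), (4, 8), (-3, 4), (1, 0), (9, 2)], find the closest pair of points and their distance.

Computing all pairwise distances among 5 points:

d((-1, 3), (4, 8)) = 7.0711
d((-1, 3), (-3, 4)) = 2.2361 <-- minimum
d((-1, 3), (1, 0)) = 3.6056
d((-1, 3), (9, 2)) = 10.0499
d((4, 8), (-3, 4)) = 8.0623
d((4, 8), (1, 0)) = 8.544
d((4, 8), (9, 2)) = 7.8102
d((-3, 4), (1, 0)) = 5.6569
d((-3, 4), (9, 2)) = 12.1655
d((1, 0), (9, 2)) = 8.2462

Closest pair: (-1, 3) and (-3, 4) with distance 2.2361

The closest pair is (-1, 3) and (-3, 4) with Euclidean distance 2.2361. For 5 points, brute-force pairwise comparison is shown above. For large n, the divide-and-conquer algorithm (sort by x, recurse on halves, check the dividing strip) achieves O(n log n).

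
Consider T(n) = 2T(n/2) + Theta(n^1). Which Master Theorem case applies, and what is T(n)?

Master Theorem for T(n) = 2T(n/2) + O(n^1):

a = 2, b = 2, c = 1
log_b(a) = log_2(2) = 1.0000

Case 2: c = 1 = log_2(2) = 1.0000
T(n) = O(n^1 log n) = O(n log n)

For T(n) = 2T(n/2) + O(n^1): log_2(2) = 1.0000. This is Case 2 of the Master Theorem (c = log_b(a), equal work at all levels), giving O(n log n).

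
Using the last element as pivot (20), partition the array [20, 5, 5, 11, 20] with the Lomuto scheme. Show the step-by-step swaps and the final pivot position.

Lomuto partition with pivot = 20:

Initial array: [20, 5, 5, 11, 20]

arr[0]=20 <= 20: swap with position 0, array becomes [20, 5, 5, 11, 20]
arr[1]=5 <= 20: swap with position 1, array becomes [20, 5, 5, 11, 20]
arr[2]=5 <= 20: swap with position 2, array becomes [20, 5, 5, 11, 20]
arr[3]=11 <= 20: swap with position 3, array becomes [20, 5, 5, 11, 20]

Place pivot at position 4: [20, 5, 5, 11, 20]
Pivot position: 4

After partitioning with pivot 20, the array becomes [20, 5, 5, 11, 20]. The pivot is placed at index 4. All elements to the left of the pivot are <= 20, and all elements to the right are > 20.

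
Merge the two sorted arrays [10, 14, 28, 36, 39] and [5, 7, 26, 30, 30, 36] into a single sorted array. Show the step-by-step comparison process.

Merging process:

Compare 10 vs 5: take 5 from right. Merged: [5]
Compare 10 vs 7: take 7 from right. Merged: [5, 7]
Compare 10 vs 26: take 10 from left. Merged: [5, 7, 10]
Compare 14 vs 26: take 14 from left. Merged: [5, 7, 10, 14]
Compare 28 vs 26: take 26 from right. Merged: [5, 7, 10, 14, 26]
Compare 28 vs 30: take 28 from left. Merged: [5, 7, 10, 14, 26, 28]
Compare 36 vs 30: take 30 from right. Merged: [5, 7, 10, 14, 26, 28, 30]
Compare 36 vs 30: take 30 from right. Merged: [5, 7, 10, 14, 26, 28, 30, 30]
Compare 36 vs 36: take 36 from left. Merged: [5, 7, 10, 14, 26, 28, 30, 30, 36]
Compare 39 vs 36: take 36 from right. Merged: [5, 7, 10, 14, 26, 28, 30, 30, 36, 36]
Append remaining from left: [39]. Merged: [5, 7, 10, 14, 26, 28, 30, 30, 36, 36, 39]

Final merged array: [5, 7, 10, 14, 26, 28, 30, 30, 36, 36, 39]
Total comparisons: 10

The merged array is [5, 7, 10, 14, 26, 28, 30, 30, 36, 36, 39], requiring 10 comparisons. The merge step runs in O(n) time where n is the total number of elements.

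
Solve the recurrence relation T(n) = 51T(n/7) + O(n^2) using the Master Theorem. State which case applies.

Master Theorem for T(n) = 51T(n/7) + O(n^2):

a = 51, b = 7, c = 2
log_b(a) = log_7(51) = 2.0206

Case 1: c = 2 < log_7(51) = 2.0206
T(n) = O(n^(log_7 51))

For T(n) = 51T(n/7) + O(n^2): log_7(51) = 2.0206. This is Case 1 of the Master Theorem (c < log_b(a), work dominated by leaves), giving O(n^(log_7 51)).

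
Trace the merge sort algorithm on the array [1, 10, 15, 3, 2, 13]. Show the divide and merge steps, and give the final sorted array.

Merge sort trace:

Split: [1, 10, 15, 3, 2, 13] -> [1, 10, 15] and [3, 2, 13]
  Split: [1, 10, 15] -> [1] and [10, 15]
    Split: [10, 15] -> [10] and [15]
    Merge: [10] + [15] -> [10, 15]
  Merge: [1] + [10, 15] -> [1, 10, 15]
  Split: [3, 2, 13] -> [3] and [2, 13]
    Split: [2, 13] -> [2] and [13]
    Merge: [2] + [13] -> [2, 13]
  Merge: [3] + [2, 13] -> [2, 3, 13]
Merge: [1, 10, 15] + [2, 3, 13] -> [1, 2, 3, 10, 13, 15]

Final sorted array: [1, 2, 3, 10, 13, 15]

The merge sort proceeds by recursively splitting the array and merging sorted halves.
After all merges, the sorted array is [1, 2, 3, 10, 13, 15].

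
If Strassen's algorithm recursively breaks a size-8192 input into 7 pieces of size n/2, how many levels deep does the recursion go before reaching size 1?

For divide and conquer with division factor 2:

Problem sizes at each level:
Level 0: 8192
Level 1: 4096
Level 2: 2048
Level 3: 1024
Level 4: 512
Level 5: 256
Level 6: 128
Level 7: 64
Level 8: 32
Level 9: 16
Level 10: 8
Level 11: 4
Level 12: 2
Level 13: 1

The root is level 0 and the size-1 base case is level 13 (the tree spans levels 0 through 13, i.e. 14 levels counting the root), so the depth is the number of divisions: log_2(8192) = 13

The recursion tree depth is log_2(8192) = 13. At each level, the problem size is divided by 2, so it takes 13 divisions to reduce to a base case of size 1. The algorithm makes 7 recursive calls at each level.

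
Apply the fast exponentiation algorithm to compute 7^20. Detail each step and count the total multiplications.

Computing 7^20 by squaring (build up from 7^1; each line after the first costs one multiplication):

7^1 = 7
7^2 = (7^1)^2 = 7^2 = 49
7^4 = (7^2)^2 = 49^2 = 2401
7^5 = 7 * 7^4 = 7 * 2401 = 16807
7^10 = (7^5)^2 = 16807^2 = 282475249
7^20 = (7^10)^2 = 282475249^2 = 79792266297612001

Result: 79792266297612001
Multiplications needed: 5 (5 lines after 7^1)

7^20 = 79792266297612001. Using exponentiation by squaring, this requires 5 multiplications. The key idea: if the exponent is even, square the half-power; if odd, multiply by the base once.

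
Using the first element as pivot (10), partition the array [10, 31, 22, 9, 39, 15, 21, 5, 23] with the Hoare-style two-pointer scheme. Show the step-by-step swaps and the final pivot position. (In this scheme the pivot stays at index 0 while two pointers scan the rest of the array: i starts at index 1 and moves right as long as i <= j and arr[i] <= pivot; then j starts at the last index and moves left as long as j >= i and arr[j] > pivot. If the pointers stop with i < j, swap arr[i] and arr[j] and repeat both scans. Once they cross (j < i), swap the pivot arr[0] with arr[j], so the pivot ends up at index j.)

Hoare-style two-pointer partition with pivot = 10:

Initial array: [10, 31, 22, 9, 39, 15, 21, 5, 23]

Pointers start at i = 1, j = 8.
i stops at index 1 (arr[1]=31 > 10), j stops at index 7 (arr[7]=5 <= 10): swap arr[1] and arr[7], array becomes [10, 5, 22, 9, 39, 15, 21, 31, 23]
i stops at index 2 (arr[2]=22 > 10), j stops at index 3 (arr[3]=9 <= 10): swap arr[2] and arr[3], array becomes [10, 5, 9, 22, 39, 15, 21, 31, 23]
i ends at 3, j ends at 2: the pointers have crossed (j < i), so scanning stops.

Swap pivot arr[0] with arr[2] to place pivot at position 2: [9, 5, 10, 22, 39, 15, 21, 31, 23]
Pivot position: 2

After partitioning with pivot 10, the array becomes [9, 5, 10, 22, 39, 15, 21, 31, 23]. The pivot is placed at index 2. All elements to the left of the pivot are <= 10, and all elements to the right are > 10.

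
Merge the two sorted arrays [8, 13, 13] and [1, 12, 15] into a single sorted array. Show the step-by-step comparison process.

Merging process:

Compare 8 vs 1: take 1 from right. Merged: [1]
Compare 8 vs 12: take 8 from left. Merged: [1, 8]
Compare 13 vs 12: take 12 from right. Merged: [1, 8, 12]
Compare 13 vs 15: take 13 from left. Merged: [1, 8, 12, 13]
Compare 13 vs 15: take 13 from left. Merged: [1, 8, 12, 13, 13]
Append remaining from right: [15]. Merged: [1, 8, 12, 13, 13, 15]

Final merged array: [1, 8, 12, 13, 13, 15]
Total comparisons: 5

The merged array is [1, 8, 12, 13, 13, 15], requiring 5 comparisons. The merge step runs in O(n) time where n is the total number of elements.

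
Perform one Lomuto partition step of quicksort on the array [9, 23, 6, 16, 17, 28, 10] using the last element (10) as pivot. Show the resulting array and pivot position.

Lomuto partition with pivot = 10:

Initial array: [9, 23, 6, 16, 17, 28, 10]

arr[0]=9 <= 10: swap with position 0, array becomes [9, 23, 6, 16, 17, 28, 10]
arr[1]=23 > 10: no swap
arr[2]=6 <= 10: swap with position 1, array becomes [9, 6, 23, 16, 17, 28, 10]
arr[3]=16 > 10: no swap
arr[4]=17 > 10: no swap
arr[5]=28 > 10: no swap

Place pivot at position 2: [9, 6, 10, 16, 17, 28, 23]
Pivot position: 2

After partitioning with pivot 10, the array becomes [9, 6, 10, 16, 17, 28, 23]. The pivot is placed at index 2. All elements to the left of the pivot are <= 10, and all elements to the right are > 10.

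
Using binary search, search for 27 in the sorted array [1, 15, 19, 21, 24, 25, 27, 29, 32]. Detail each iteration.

Binary search for 27 in [1, 15, 19, 21, 24, 25, 27, 29, 32]:

lo=0, hi=8, mid=4, arr[mid]=24 -> 24 < 27, search right half
lo=5, hi=8, mid=6, arr[mid]=27 -> Found target at index 6!

Binary search finds 27 at index 6 after 2 comparisons. The search repeatedly halves the search space by comparing with the middle element.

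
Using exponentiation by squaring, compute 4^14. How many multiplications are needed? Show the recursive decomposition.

Computing 4^14 by squaring (build up from 4^1; each line after the first costs one multiplication):

4^1 = 4
4^2 = (4^1)^2 = 4^2 = 16
4^3 = 4 * 4^2 = 4 * 16 = 64
4^6 = (4^3)^2 = 64^2 = 4096
4^7 = 4 * 4^6 = 4 * 4096 = 16384
4^14 = (4^7)^2 = 16384^2 = 268435456

Result: 268435456
Multiplications needed: 5 (5 lines after 4^1)

4^14 = 268435456. Using exponentiation by squaring, this requires 5 multiplications. The key idea: if the exponent is even, square the half-power; if odd, multiply by the base once.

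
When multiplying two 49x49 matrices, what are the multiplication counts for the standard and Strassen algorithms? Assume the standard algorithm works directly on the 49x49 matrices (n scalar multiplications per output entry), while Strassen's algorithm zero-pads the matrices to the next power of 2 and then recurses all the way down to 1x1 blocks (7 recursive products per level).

Matrix multiplication for 49x49 matrices:

Strassen's algorithm requires power-of-2 dimensions. Pad 49x49 to 64x64 (next power of 2).

Standard algorithm: 49^3 = 117649 multiplications
Strassen's algorithm: 7^(log2(64)) = 7^6 = 117649 multiplications
Savings: 117649 - 117649 = 0 multiplications

Standard: 117649 multiplications (49^3). Strassen: 117649 multiplications (7^6, after padding to 64x64). Strassen reduces 8 recursive multiplications to 7 at each level.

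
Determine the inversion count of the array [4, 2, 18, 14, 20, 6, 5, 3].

Finding inversions in [4, 2, 18, 14, 20, 6, 5, 3]:

(0, 1): arr[0]=4 > arr[1]=2
(0, 7): arr[0]=4 > arr[7]=3
(2, 3): arr[2]=18 > arr[3]=14
(2, 5): arr[2]=18 > arr[5]=6
(2, 6): arr[2]=18 > arr[6]=5
(2, 7): arr[2]=18 > arr[7]=3
(3, 5): arr[3]=14 > arr[5]=6
(3, 6): arr[3]=14 > arr[6]=5
(3, 7): arr[3]=14 > arr[7]=3
(4, 5): arr[4]=20 > arr[5]=6
(4, 6): arr[4]=20 > arr[6]=5
(4, 7): arr[4]=20 > arr[7]=3
(5, 6): arr[5]=6 > arr[6]=5
(5, 7): arr[5]=6 > arr[7]=3
(6, 7): arr[6]=5 > arr[7]=3

Total inversions: 15

The array has 15 inversion(s): (0,1), (0,7), (2,3), (2,5), (2,6), (2,7), (3,5), (3,6), (3,7), (4,5), (4,6), (4,7), (5,6), (5,7), (6,7). Each pair (i,j) satisfies i < j and arr[i] > arr[j].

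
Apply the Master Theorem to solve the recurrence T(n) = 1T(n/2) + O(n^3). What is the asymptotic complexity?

Master Theorem for T(n) = 1T(n/2) + O(n^3):

a = 1, b = 2, c = 3
log_b(a) = log_2(1) = 0.0000

Case 3: c = 3 > log_2(1) = 0.0000
T(n) = O(n^3) = O(n^3)

For T(n) = 1T(n/2) + O(n^3): log_2(1) = 0.0000. This is Case 3 of the Master Theorem (c > log_b(a), work dominated by root), giving O(n^3).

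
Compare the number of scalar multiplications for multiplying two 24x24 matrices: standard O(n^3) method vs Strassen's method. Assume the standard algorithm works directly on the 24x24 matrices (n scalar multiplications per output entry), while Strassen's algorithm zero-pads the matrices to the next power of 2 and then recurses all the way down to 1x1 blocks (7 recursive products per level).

Matrix multiplication for 24x24 matrices:

Strassen's algorithm requires power-of-2 dimensions. Pad 24x24 to 32x32 (next power of 2).

Standard algorithm: 24^3 = 13824 multiplications
Strassen's algorithm: 7^(log2(32)) = 7^5 = 16807 multiplications
Difference: 13824 - 16807 = -2983 (Strassen uses MORE here due to padding overhead — for small or just-over-power-of-2 n, padding can outweigh the per-level savings)

Standard: 13824 multiplications (24^3). Strassen: 16807 multiplications (7^5, after padding to 32x32). Strassen reduces 8 recursive multiplications to 7 at each level.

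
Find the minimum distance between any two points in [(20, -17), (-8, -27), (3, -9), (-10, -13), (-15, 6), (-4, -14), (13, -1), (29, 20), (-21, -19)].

Computing all pairwise distances among 9 points:

d((20, -17), (-8, -27)) = 29.7321
d((20, -17), (3, -9)) = 18.7883
d((20, -17), (-10, -13)) = 30.2655
d((20, -17), (-15, 6)) = 41.8808
d((20, -17), (-4, -14)) = 24.1868
d((20, -17), (13, -1)) = 17.4642
d((20, -17), (29, 20)) = 38.0789
d((20, -17), (-21, -19)) = 41.0488
d((-8, -27), (3, -9)) = 21.095
d((-8, -27), (-10, -13)) = 14.1421
d((-8, -27), (-15, 6)) = 33.7343
d((-8, -27), (-4, -14)) = 13.6015
d((-8, -27), (13, -1)) = 33.4215
d((-8, -27), (29, 20)) = 59.8164
d((-8, -27), (-21, -19)) = 15.2643
d((3, -9), (-10, -13)) = 13.6015
d((3, -9), (-15, 6)) = 23.4307
d((3, -9), (-4, -14)) = 8.6023
d((3, -9), (13, -1)) = 12.8062
d((3, -9), (29, 20)) = 38.9487
d((3, -9), (-21, -19)) = 26.0
d((-10, -13), (-15, 6)) = 19.6469
d((-10, -13), (-4, -14)) = 6.0828 <-- minimum
d((-10, -13), (13, -1)) = 25.9422
d((-10, -13), (29, 20)) = 51.0882
d((-10, -13), (-21, -19)) = 12.53
d((-15, 6), (-4, -14)) = 22.8254
d((-15, 6), (13, -1)) = 28.8617
d((-15, 6), (29, 20)) = 46.1736
d((-15, 6), (-21, -19)) = 25.7099
d((-4, -14), (13, -1)) = 21.4009
d((-4, -14), (29, 20)) = 47.3814
d((-4, -14), (-21, -19)) = 17.72
d((13, -1), (29, 20)) = 26.4008
d((13, -1), (-21, -19)) = 38.4708
d((29, 20), (-21, -19)) = 63.4114

Closest pair: (-10, -13) and (-4, -14) with distance 6.0828

The closest pair is (-10, -13) and (-4, -14) with Euclidean distance 6.0828. For 9 points, brute-force pairwise comparison is shown above. For large n, the divide-and-conquer algorithm (sort by x, recurse on halves, check the dividing strip) achieves O(n log n).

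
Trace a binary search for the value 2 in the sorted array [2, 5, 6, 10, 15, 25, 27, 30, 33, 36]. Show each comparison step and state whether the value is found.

Binary search for 2 in [2, 5, 6, 10, 15, 25, 27, 30, 33, 36]:

lo=0, hi=9, mid=4, arr[mid]=15 -> 15 > 2, search left half
lo=0, hi=3, mid=1, arr[mid]=5 -> 5 > 2, search left half
lo=0, hi=0, mid=0, arr[mid]=2 -> Found target at index 0!

Binary search finds 2 at index 0 after 3 comparisons. The search repeatedly halves the search space by comparing with the middle element.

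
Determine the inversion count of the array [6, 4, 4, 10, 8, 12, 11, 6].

Finding inversions in [6, 4, 4, 10, 8, 12, 11, 6]:

(0, 1): arr[0]=6 > arr[1]=4
(0, 2): arr[0]=6 > arr[2]=4
(3, 4): arr[3]=10 > arr[4]=8
(3, 7): arr[3]=10 > arr[7]=6
(4, 7): arr[4]=8 > arr[7]=6
(5, 6): arr[5]=12 > arr[6]=11
(5, 7): arr[5]=12 > arr[7]=6
(6, 7): arr[6]=11 > arr[7]=6

Total inversions: 8

The array has 8 inversion(s): (0,1), (0,2), (3,4), (3,7), (4,7), (5,6), (5,7), (6,7). Each pair (i,j) satisfies i < j and arr[i] > arr[j].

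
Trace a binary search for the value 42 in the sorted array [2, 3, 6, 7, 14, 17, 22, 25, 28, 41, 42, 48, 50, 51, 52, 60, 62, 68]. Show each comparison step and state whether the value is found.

Binary search for 42 in [2, 3, 6, 7, 14, 17, 22, 25, 28, 41, 42, 48, 50, 51, 52, 60, 62, 68]:

lo=0, hi=17, mid=8, arr[mid]=28 -> 28 < 42, search right half
lo=9, hi=17, mid=13, arr[mid]=51 -> 51 > 42, search left half
lo=9, hi=12, mid=10, arr[mid]=42 -> Found target at index 10!

Binary search finds 42 at index 10 after 3 comparisons. The search repeatedly halves the search space by comparing with the middle element.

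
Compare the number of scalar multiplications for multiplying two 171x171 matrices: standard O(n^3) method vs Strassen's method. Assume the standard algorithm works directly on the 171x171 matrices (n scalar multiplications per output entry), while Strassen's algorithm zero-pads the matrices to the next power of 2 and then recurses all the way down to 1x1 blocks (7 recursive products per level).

Matrix multiplication for 171x171 matrices:

Strassen's algorithm requires power-of-2 dimensions. Pad 171x171 to 256x256 (next power of 2).

Standard algorithm: 171^3 = 5000211 multiplications
Strassen's algorithm: 7^(log2(256)) = 7^8 = 5764801 multiplications
Difference: 5000211 - 5764801 = -764590 (Strassen uses MORE here due to padding overhead — for small or just-over-power-of-2 n, padding can outweigh the per-level savings)

Standard: 5000211 multiplications (171^3). Strassen: 5764801 multiplications (7^8, after padding to 256x256). Strassen reduces 8 recursive multiplications to 7 at each level.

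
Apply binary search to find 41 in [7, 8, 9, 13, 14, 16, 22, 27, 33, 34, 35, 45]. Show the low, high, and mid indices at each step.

Binary search for 41 in [7, 8, 9, 13, 14, 16, 22, 27, 33, 34, 35, 45]:

lo=0, hi=11, mid=5, arr[mid]=16 -> 16 < 41, search right half
lo=6, hi=11, mid=8, arr[mid]=33 -> 33 < 41, search right half
lo=9, hi=11, mid=10, arr[mid]=35 -> 35 < 41, search right half
lo=11, hi=11, mid=11, arr[mid]=45 -> 45 > 41, search left half
lo=11 > hi=10, target 41 not found

Binary search determines that 41 is not in the array after 4 comparisons. The search space was exhausted without finding the target.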